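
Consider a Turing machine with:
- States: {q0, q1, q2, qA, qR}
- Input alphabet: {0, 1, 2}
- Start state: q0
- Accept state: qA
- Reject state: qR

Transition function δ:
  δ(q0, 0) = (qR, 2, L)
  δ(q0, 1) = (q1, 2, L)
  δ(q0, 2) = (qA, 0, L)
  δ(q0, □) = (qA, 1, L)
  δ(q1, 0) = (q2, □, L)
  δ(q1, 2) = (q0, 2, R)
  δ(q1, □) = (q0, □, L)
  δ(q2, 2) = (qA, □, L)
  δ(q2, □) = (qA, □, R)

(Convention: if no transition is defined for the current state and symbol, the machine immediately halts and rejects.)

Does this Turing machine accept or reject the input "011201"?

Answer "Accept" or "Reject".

Execution trace:
Initial: [q0]011201
Step 1: δ(q0, 0) = (qR, 2, L) → [qR]□211201

The machine reaches the reject state qR and halts.

Answer: Reject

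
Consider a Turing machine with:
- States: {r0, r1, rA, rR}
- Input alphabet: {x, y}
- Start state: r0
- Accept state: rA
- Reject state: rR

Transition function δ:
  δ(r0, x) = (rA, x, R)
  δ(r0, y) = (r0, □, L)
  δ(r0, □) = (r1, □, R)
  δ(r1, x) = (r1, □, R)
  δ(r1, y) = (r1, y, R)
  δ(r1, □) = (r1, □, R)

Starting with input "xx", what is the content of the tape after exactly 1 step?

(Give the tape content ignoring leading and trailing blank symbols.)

Execution trace:
Initial: [r0]xx
Step 1: δ(r0, x) = (rA, x, R) → x[rA]x

The machine reaches the accept state rA and halts.

After 1 step, the tape (ignoring leading/trailing blanks) is: xx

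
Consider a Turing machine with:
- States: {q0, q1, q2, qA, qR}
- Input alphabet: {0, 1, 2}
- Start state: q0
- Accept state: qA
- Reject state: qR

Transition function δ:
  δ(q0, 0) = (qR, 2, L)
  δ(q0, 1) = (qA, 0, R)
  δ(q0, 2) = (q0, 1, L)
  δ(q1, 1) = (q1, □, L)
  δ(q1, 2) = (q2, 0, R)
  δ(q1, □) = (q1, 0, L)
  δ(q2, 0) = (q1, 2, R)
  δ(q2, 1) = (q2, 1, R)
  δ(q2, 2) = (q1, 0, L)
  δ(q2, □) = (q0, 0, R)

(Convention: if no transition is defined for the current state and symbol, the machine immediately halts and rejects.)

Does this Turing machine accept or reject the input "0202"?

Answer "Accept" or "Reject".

Execution trace:
Initial: [q0]0202
Step 1: δ(q0, 0) = (qR, 2, L) → [qR]□2202

The machine reaches the reject state qR and halts.

Answer: Reject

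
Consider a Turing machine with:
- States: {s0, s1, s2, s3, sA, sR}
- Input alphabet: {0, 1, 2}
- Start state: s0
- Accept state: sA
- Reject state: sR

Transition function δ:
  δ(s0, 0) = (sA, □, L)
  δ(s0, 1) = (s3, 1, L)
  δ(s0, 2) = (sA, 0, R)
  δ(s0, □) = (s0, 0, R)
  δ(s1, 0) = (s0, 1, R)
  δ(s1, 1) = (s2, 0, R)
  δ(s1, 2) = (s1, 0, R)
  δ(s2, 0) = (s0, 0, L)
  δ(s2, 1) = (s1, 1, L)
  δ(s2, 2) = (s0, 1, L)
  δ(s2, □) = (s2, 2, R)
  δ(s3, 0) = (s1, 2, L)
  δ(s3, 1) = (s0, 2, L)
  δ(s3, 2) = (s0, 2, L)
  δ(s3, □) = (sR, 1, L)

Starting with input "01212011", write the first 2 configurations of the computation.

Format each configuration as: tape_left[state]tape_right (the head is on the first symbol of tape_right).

Transitions applied:
Step 1: δ(s0, 0) = (sA, □, L)

The first 2 configurations are:
[s0]01212011 ⊢ [sA]□□1212011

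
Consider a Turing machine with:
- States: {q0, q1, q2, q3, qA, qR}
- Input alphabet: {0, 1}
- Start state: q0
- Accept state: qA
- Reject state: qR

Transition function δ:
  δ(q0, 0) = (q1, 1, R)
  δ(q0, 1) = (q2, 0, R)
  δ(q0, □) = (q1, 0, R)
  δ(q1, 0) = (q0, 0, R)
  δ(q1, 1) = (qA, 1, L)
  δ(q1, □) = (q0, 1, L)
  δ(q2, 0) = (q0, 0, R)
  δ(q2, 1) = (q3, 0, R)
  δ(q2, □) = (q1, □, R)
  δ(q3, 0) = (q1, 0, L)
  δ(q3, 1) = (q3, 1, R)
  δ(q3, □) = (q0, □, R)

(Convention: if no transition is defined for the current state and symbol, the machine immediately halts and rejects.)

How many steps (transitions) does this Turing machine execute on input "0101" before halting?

Execution trace:
Initial: [q0]0101
Step 1: δ(q0, 0) = (q1, 1, R) → 1[q1]101
Step 2: δ(q1, 1) = (qA, 1, L) → [qA]1101

The machine reaches the accept state qA and halts.

The machine executed 2 steps before halting.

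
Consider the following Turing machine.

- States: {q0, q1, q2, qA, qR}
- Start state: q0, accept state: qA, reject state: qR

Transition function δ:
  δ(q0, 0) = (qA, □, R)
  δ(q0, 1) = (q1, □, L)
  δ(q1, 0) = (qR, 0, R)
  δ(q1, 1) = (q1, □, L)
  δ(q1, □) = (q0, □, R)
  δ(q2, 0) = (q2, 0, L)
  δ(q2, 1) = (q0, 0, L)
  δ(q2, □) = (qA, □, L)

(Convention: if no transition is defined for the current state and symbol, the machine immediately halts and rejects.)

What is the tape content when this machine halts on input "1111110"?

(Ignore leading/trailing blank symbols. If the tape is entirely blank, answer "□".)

Execution trace:
Initial: [q0]1111110
Step 1: δ(q0, 1) = (q1, □, L) → [q1]□□111110
Step 2: δ(q1, □) = (q0, □, R) → □[q0]□111110

No transition is defined for δ(q0, □). By convention the machine halts and rejects.

Final tape (ignoring leading/trailing blanks): 111110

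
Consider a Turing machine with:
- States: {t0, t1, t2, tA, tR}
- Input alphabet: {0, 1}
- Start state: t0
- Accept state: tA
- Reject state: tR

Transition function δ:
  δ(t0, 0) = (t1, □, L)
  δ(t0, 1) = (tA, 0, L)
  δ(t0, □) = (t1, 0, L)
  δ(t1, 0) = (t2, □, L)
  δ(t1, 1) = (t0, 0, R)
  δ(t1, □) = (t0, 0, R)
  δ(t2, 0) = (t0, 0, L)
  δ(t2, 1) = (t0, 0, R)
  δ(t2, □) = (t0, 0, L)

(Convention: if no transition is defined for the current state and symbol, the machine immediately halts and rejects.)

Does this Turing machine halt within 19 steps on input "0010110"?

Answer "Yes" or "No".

Execution trace:
Initial: [t0]0010110
Step 1: δ(t0, 0) = (t1, □, L) → [t1]□□010110
Step 2: δ(t1, □) = (t0, 0, R) → 0[t0]□010110
Step 3: δ(t0, □) = (t1, 0, L) → [t1]00010110
Step 4: δ(t1, 0) = (t2, □, L) → [t2]□□0010110
Step 5: δ(t2, □) = (t0, 0, L) → [t0]□0□0010110
Step 6: δ(t0, □) = (t1, 0, L) → [t1]□00□0010110
Step 7: δ(t1, □) = (t0, 0, R) → 0[t0]00□0010110
Step 8: δ(t0, 0) = (t1, □, L) → [t1]0□0□0010110
Step 9: δ(t1, 0) = (t2, □, L) → [t2]□□□0□0010110
Step 10: δ(t2, □) = (t0, 0, L) → [t0]□0□□0□0010110
Step 11: δ(t0, □) = (t1, 0, L) → [t1]□00□□0□0010110
Step 12: δ(t1, □) = (t0, 0, R) → 0[t0]00□□0□0010110
Step 13: δ(t0, 0) = (t1, □, L) → [t1]0□0□□0□0010110
Step 14: δ(t1, 0) = (t2, □, L) → [t2]□□□0□□0□0010110
Step 15: δ(t2, □) = (t0, 0, L) → [t0]□0□□0□□0□0010110
Step 16: δ(t0, □) = (t1, 0, L) → [t1]□00□□0□□0□0010110
Step 17: δ(t1, □) = (t0, 0, R) → 0[t0]00□□0□□0□0010110
Step 18: δ(t0, 0) = (t1, □, L) → [t1]0□0□□0□□0□0010110
Step 19: δ(t1, 0) = (t2, □, L) → [t2]□□□0□□0□□0□0010110

The machine has not reached a halting state after 19 steps.
The machine did not halt within the 19-step bound.

Answer: No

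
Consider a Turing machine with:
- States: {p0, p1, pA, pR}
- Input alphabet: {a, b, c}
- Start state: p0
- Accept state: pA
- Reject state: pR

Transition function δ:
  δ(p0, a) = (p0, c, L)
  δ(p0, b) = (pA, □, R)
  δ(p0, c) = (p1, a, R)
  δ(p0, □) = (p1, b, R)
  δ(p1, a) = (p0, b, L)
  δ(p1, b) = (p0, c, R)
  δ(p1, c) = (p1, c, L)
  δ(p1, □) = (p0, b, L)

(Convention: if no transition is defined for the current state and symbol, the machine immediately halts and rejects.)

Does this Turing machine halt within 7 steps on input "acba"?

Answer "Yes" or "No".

Execution trace:
Initial: [p0]acba
Step 1: δ(p0, a) = (p0, c, L) → [p0]□ccba
Step 2: δ(p0, □) = (p1, b, R) → b[p1]ccba
Step 3: δ(p1, c) = (p1, c, L) → [p1]bccba
Step 4: δ(p1, b) = (p0, c, R) → c[p0]ccba
Step 5: δ(p0, c) = (p1, a, R) → ca[p1]cba
Step 6: δ(p1, c) = (p1, c, L) → c[p1]acba
Step 7: δ(p1, a) = (p0, b, L) → [p0]cbcba

The machine has not reached a halting state after 7 steps.
The machine did not halt within the 7-step bound.

Answer: No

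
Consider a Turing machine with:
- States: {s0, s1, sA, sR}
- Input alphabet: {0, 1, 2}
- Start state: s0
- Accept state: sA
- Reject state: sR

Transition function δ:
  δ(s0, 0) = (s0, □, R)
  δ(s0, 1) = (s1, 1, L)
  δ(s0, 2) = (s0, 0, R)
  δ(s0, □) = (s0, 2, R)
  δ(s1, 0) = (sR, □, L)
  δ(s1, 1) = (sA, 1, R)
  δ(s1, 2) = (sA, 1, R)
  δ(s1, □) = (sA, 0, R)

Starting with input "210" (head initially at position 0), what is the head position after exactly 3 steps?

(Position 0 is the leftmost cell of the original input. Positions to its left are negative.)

Execution trace (head position shown):
Step 0: [s0]210  (head at position 0)
Step 1: move right → 0[s0]10  (head at position 1)
Step 2: move left → [s1]010  (head at position 0)
Step 3: move left → [sR]□□10  (head at position -1)

After 3 steps, the head is at position -1.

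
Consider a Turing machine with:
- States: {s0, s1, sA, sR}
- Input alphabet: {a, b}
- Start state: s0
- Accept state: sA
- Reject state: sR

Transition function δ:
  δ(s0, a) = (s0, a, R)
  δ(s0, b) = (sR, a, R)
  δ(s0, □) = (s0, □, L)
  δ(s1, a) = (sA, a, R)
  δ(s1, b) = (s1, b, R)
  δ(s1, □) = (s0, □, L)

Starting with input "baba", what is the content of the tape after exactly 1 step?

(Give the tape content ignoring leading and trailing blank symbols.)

Execution trace:
Initial: [s0]baba
Step 1: δ(s0, b) = (sR, a, R) → a[sR]aba

The machine reaches the reject state sR and halts.

After 1 step, the tape (ignoring leading/trailing blanks) is: aaba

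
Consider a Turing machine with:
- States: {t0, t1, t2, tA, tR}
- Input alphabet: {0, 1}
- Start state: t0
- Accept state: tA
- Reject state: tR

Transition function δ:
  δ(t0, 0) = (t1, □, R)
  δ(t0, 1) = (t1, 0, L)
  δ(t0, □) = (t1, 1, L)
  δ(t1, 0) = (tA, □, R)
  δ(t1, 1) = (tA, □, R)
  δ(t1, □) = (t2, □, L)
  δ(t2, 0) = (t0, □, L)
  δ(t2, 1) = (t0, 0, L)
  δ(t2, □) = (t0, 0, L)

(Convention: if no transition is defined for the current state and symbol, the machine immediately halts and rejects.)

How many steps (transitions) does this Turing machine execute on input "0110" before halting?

Execution trace:
Initial: [t0]0110
Step 1: δ(t0, 0) = (t1, □, R) → □[t1]110
Step 2: δ(t1, 1) = (tA, □, R) → □□[tA]10

The machine reaches the accept state tA and halts.

The machine executed 2 steps before halting.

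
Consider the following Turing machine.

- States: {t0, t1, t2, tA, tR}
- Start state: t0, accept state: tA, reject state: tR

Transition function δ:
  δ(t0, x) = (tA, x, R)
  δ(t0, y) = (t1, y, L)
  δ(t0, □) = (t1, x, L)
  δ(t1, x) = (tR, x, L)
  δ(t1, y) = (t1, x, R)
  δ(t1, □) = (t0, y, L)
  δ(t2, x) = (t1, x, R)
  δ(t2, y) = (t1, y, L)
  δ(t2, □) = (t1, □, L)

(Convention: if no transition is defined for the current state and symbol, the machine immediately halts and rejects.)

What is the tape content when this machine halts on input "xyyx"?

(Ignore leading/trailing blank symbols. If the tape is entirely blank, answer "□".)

Execution trace:
Initial: [t0]xyyx
Step 1: δ(t0, x) = (tA, x, R) → x[tA]yyx

The machine reaches the accept state tA and halts.

Final tape (ignoring leading/trailing blanks): xyyx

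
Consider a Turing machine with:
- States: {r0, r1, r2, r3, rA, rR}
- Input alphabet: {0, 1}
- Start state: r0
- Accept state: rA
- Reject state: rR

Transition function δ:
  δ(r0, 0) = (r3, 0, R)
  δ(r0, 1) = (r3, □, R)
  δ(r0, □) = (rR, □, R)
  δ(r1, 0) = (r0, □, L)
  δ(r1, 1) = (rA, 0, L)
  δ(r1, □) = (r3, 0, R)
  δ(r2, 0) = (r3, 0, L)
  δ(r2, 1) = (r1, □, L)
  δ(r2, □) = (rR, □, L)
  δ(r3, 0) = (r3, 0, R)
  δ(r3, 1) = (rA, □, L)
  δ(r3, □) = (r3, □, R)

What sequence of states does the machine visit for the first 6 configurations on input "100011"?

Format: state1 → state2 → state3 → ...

Execution trace:
Initial: [r0]100011
Step 1: δ(r0, 1) = (r3, □, R) → □[r3]00011
Step 2: δ(r3, 0) = (r3, 0, R) → □0[r3]0011
Step 3: δ(r3, 0) = (r3, 0, R) → □00[r3]011
Step 4: δ(r3, 0) = (r3, 0, R) → □000[r3]11
Step 5: δ(r3, 1) = (rA, □, L) → □00[rA]0□1

The machine reaches the accept state rA and halts.

State sequence: r0 → r3 → r3 → r3 → r3 → rA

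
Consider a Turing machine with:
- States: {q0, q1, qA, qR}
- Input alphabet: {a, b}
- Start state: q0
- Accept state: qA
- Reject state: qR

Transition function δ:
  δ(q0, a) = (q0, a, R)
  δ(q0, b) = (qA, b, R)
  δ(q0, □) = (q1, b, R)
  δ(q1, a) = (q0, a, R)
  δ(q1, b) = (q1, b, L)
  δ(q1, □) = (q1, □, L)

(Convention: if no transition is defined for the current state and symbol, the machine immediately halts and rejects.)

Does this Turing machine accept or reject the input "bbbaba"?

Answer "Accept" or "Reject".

Execution trace:
Initial: [q0]bbbaba
Step 1: δ(q0, b) = (qA, b, R) → b[qA]bbaba

The machine reaches the accept state qA and halts.

Answer: Accept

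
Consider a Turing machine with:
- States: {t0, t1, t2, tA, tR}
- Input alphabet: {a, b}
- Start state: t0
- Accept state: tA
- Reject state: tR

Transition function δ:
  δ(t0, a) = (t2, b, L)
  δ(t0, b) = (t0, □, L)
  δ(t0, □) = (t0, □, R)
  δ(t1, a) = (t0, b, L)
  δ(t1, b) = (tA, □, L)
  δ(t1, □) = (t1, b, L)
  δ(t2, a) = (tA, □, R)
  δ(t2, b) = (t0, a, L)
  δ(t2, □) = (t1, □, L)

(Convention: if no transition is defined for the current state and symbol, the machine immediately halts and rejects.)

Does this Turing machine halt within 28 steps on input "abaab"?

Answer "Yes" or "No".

Execution trace:
Initial: [t0]abaab
Step 1: δ(t0, a) = (t2, b, L) → [t2]□bbaab
Step 2: δ(t2, □) = (t1, □, L) → [t1]□□bbaab
Step 3: δ(t1, □) = (t1, b, L) → [t1]□b□bbaab
Step 4: δ(t1, □) = (t1, b, L) → [t1]□bb□bbaab
Step 5: δ(t1, □) = (t1, b, L) → [t1]□bbb□bbaab
Step 6: δ(t1, □) = (t1, b, L) → [t1]□bbbb□bbaab
Step 7: δ(t1, □) = (t1, b, L) → [t1]□bbbbb□bbaab
Step 8: δ(t1, □) = (t1, b, L) → [t1]□bbbbbb□bbaab
Step 9: δ(t1, □) = (t1, b, L) → [t1]□bbbbbbb□bbaab
Step 10: δ(t1, □) = (t1, b, L) → [t1]□bbbbbbbb□bbaab
Step 11: δ(t1, □) = (t1, b, L) → [t1]□bbbbbbbbb□bbaab
Step 12: δ(t1, □) = (t1, b, L) → [t1]□bbbbbbbbbb□bbaab
Step 13: δ(t1, □) = (t1, b, L) → [t1]□bbbbbbbbbbb□bbaab
Step 14: δ(t1, □) = (t1, b, L) → [t1]□bbbbbbbbbbbb□bbaab
Step 15: δ(t1, □) = (t1, b, L) → [t1]□bbbbbbbbbbbbb□bbaab
Step 16: δ(t1, □) = (t1, b, L) → [t1]□bbbbbbbbbbbbbb□bbaab
Step 17: δ(t1, □) = (t1, b, L) → [t1]□bbbbbbbbbbbbbbb□bbaab
Step 18: δ(t1, □) = (t1, b, L) → [t1]□bbbbbbbbbbbbbbbb□bbaab
Step 19: δ(t1, □) = (t1, b, L) → [t1]□bbbbbbbbbbbbbbbbb□bbaab
Step 20: δ(t1, □) = (t1, b, L) → [t1]□bbbbbbbbbbbbbbbbbb□bbaab
Step 21: δ(t1, □) = (t1, b, L) → [t1]□bbbbbbbbbbbbbbbbbbb□bbaab
Step 22: δ(t1, □) = (t1, b, L) → [t1]□bbbbbbbbbbbbbbbbbbbb□bbaab
Step 23: δ(t1, □) = (t1, b, L) → [t1]□bbbbbbbbbbbbbbbbbbbbb□bbaab
Step 24: δ(t1, □) = (t1, b, L) → [t1]□bbbbbbbbbbbbbbbbbbbbbb□bbaab
Step 25: δ(t1, □) = (t1, b, L) → [t1]□bbbbbbbbbbbbbbbbbbbbbbb□bbaab
Step 26: δ(t1, □) = (t1, b, L) → [t1]□bbbbbbbbbbbbbbbbbbbbbbbb□bbaab
Step 27: δ(t1, □) = (t1, b, L) → [t1]□bbbbbbbbbbbbbbbbbbbbbbbbb□bbaab
Step 28: δ(t1, □) = (t1, b, L) → [t1]□bbbbbbbbbbbbbbbbbbbbbbbbbb□bbaab

The machine has not reached a halting state after 28 steps.
The machine did not halt within the 28-step bound.

Answer: No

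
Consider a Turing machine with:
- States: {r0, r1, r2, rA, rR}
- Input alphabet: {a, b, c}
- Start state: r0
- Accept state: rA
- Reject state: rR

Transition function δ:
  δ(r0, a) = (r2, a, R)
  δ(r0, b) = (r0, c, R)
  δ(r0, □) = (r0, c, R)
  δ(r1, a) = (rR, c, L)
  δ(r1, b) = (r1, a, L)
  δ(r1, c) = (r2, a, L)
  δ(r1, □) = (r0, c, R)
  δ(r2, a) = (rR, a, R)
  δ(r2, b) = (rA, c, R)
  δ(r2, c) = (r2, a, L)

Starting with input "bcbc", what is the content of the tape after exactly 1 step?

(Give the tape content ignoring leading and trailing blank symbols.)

Execution trace:
Initial: [r0]bcbc
Step 1: δ(r0, b) = (r0, c, R) → c[r0]cbc

No transition is defined for δ(r0, c). By convention the machine halts and rejects.

After 1 step, the tape (ignoring leading/trailing blanks) is: ccbc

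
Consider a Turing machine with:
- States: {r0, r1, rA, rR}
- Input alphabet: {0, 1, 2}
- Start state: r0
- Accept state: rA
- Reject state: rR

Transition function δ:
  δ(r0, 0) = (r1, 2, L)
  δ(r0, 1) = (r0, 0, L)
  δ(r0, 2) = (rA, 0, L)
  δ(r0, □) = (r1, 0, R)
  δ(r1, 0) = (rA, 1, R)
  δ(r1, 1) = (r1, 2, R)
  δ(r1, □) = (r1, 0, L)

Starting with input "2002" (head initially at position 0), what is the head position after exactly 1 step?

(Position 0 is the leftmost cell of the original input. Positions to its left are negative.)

Execution trace (head position shown):
Step 0: [r0]2002  (head at position 0)
Step 1: move left → [rA]□0002  (head at position -1)

After 1 step, the head is at position -1.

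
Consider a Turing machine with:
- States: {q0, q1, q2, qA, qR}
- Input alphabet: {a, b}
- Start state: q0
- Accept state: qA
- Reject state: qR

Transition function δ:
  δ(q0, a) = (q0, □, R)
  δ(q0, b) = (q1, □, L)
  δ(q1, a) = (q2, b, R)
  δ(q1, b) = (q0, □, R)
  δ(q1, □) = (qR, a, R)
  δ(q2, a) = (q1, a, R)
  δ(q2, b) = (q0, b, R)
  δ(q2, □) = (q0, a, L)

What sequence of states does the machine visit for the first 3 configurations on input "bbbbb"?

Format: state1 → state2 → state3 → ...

Execution trace:
Initial: [q0]bbbbb
Step 1: δ(q0, b) = (q1, □, L) → [q1]□□bbbb
Step 2: δ(q1, □) = (qR, a, R) → a[qR]□bbbb

The machine reaches the reject state qR and halts.

State sequence: q0 → q1 → qR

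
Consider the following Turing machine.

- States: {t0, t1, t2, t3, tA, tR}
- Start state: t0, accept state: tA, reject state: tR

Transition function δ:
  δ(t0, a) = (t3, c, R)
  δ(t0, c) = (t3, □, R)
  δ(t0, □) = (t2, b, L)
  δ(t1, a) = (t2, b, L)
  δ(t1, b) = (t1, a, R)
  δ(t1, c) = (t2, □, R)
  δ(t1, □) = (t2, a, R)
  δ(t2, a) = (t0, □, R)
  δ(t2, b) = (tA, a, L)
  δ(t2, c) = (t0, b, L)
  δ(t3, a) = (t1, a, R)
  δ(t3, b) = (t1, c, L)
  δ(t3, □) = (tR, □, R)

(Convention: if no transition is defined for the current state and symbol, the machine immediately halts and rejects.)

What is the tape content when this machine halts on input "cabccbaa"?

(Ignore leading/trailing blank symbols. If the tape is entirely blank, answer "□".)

Execution trace:
Initial: [t0]cabccbaa
Step 1: δ(t0, c) = (t3, □, R) → □[t3]abccbaa
Step 2: δ(t3, a) = (t1, a, R) → □a[t1]bccbaa
Step 3: δ(t1, b) = (t1, a, R) → □aa[t1]ccbaa
Step 4: δ(t1, c) = (t2, □, R) → □aa□[t2]cbaa
Step 5: δ(t2, c) = (t0, b, L) → □aa[t0]□bbaa
Step 6: δ(t0, □) = (t2, b, L) → □a[t2]abbbaa
Step 7: δ(t2, a) = (t0, □, R) → □a□[t0]bbbaa

No transition is defined for δ(t0, b). By convention the machine halts and rejects.

Final tape (ignoring leading/trailing blanks): a□bbbaa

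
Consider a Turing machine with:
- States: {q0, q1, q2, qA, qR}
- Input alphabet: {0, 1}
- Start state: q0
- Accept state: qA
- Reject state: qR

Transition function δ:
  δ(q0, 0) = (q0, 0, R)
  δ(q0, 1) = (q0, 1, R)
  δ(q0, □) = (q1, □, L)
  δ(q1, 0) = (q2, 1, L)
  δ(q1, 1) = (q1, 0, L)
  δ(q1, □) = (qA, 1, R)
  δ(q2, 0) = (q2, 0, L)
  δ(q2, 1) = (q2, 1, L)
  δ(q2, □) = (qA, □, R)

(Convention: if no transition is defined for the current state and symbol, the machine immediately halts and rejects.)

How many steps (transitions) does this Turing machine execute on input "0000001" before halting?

Execution trace:
Initial: [q0]0000001
Step 1: δ(q0, 0) = (q0, 0, R) → 0[q0]000001
Step 2: δ(q0, 0) = (q0, 0, R) → 00[q0]00001
Step 3: δ(q0, 0) = (q0, 0, R) → 000[q0]0001
Step 4: δ(q0, 0) = (q0, 0, R) → 0000[q0]001
Step 5: δ(q0, 0) = (q0, 0, R) → 00000[q0]01
Step 6: δ(q0, 0) = (q0, 0, R) → 000000[q0]1
Step 7: δ(q0, 1) = (q0, 1, R) → 0000001[q0]□
Step 8: δ(q0, □) = (q1, □, L) → 000000[q1]1□
Step 9: δ(q1, 1) = (q1, 0, L) → 00000[q1]00□
Step 10: δ(q1, 0) = (q2, 1, L) → 0000[q2]010□
Step 11: δ(q2, 0) = (q2, 0, L) → 000[q2]0010□
Step 12: δ(q2, 0) = (q2, 0, L) → 00[q2]00010□
Step 13: δ(q2, 0) = (q2, 0, L) → 0[q2]000010□
Step 14: δ(q2, 0) = (q2, 0, L) → [q2]0000010□
Step 15: δ(q2, 0) = (q2, 0, L) → [q2]□0000010□
Step 16: δ(q2, □) = (qA, □, R) → □[qA]0000010□

The machine reaches the accept state qA and halts.

The machine executed 16 steps before halting.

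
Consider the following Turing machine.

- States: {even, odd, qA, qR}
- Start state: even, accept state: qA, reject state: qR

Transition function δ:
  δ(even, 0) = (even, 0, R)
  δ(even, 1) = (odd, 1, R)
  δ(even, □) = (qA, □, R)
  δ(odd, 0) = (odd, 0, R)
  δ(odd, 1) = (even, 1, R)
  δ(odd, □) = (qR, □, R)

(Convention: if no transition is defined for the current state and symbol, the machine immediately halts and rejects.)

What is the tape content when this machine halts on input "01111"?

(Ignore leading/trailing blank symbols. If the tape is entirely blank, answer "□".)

Execution trace:
Initial: [even]01111
Step 1: δ(even, 0) = (even, 0, R) → 0[even]1111
Step 2: δ(even, 1) = (odd, 1, R) → 01[odd]111
Step 3: δ(odd, 1) = (even, 1, R) → 011[even]11
Step 4: δ(even, 1) = (odd, 1, R) → 0111[odd]1
Step 5: δ(odd, 1) = (even, 1, R) → 01111[even]□
Step 6: δ(even, □) = (qA, □, R) → 01111□[qA]□

The machine reaches the accept state qA and halts.

Final tape (ignoring leading/trailing blanks): 01111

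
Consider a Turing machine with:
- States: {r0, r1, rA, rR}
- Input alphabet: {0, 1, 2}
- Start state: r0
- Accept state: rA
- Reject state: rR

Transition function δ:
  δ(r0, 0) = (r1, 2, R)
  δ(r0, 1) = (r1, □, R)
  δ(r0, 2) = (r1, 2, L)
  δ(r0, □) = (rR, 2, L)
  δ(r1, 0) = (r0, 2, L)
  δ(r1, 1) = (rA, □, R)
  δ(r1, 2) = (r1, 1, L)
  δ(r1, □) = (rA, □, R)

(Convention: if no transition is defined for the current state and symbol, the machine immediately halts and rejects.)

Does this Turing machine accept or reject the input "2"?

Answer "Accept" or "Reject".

Execution trace:
Initial: [r0]2
Step 1: δ(r0, 2) = (r1, 2, L) → [r1]□2
Step 2: δ(r1, □) = (rA, □, R) → □[rA]2

The machine reaches the accept state rA and halts.

Answer: Accept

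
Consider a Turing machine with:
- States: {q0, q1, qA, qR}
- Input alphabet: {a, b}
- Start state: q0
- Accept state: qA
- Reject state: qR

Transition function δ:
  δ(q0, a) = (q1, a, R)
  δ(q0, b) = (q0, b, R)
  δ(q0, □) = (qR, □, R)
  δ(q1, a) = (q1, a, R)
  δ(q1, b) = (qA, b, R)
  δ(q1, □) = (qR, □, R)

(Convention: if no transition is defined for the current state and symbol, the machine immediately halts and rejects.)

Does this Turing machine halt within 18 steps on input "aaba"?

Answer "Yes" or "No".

Execution trace:
Initial: [q0]aaba
Step 1: δ(q0, a) = (q1, a, R) → a[q1]aba
Step 2: δ(q1, a) = (q1, a, R) → aa[q1]ba
Step 3: δ(q1, b) = (qA, b, R) → aab[qA]a

The machine reaches the accept state qA and halts.
The machine halted after 3 steps (within the 18-step bound).

Answer: Yes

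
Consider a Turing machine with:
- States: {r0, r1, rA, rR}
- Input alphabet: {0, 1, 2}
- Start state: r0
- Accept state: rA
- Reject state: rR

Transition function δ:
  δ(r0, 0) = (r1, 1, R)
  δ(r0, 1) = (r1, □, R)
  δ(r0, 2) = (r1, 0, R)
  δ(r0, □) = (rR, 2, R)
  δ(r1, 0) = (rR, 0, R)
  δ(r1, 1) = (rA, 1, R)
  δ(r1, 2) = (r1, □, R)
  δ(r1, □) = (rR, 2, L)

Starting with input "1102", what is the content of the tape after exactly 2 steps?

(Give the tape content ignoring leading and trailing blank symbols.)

Execution trace:
Initial: [r0]1102
Step 1: δ(r0, 1) = (r1, □, R) → □[r1]102
Step 2: δ(r1, 1) = (rA, 1, R) → □1[rA]02

The machine reaches the accept state rA and halts.

After 2 steps, the tape (ignoring leading/trailing blanks) is: 102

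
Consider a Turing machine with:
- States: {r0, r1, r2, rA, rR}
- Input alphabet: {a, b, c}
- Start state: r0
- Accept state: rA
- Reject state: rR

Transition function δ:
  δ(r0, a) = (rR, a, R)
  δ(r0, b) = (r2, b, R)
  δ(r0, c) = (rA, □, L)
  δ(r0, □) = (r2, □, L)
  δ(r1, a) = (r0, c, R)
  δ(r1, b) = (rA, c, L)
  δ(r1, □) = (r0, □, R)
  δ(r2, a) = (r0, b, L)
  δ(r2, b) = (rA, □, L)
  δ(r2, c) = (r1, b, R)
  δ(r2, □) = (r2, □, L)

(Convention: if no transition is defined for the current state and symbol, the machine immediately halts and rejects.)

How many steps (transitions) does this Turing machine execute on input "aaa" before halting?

Execution trace:
Initial: [r0]aaa
Step 1: δ(r0, a) = (rR, a, R) → a[rR]aa

The machine reaches the reject state rR and halts.

The machine executed 1 step before halting.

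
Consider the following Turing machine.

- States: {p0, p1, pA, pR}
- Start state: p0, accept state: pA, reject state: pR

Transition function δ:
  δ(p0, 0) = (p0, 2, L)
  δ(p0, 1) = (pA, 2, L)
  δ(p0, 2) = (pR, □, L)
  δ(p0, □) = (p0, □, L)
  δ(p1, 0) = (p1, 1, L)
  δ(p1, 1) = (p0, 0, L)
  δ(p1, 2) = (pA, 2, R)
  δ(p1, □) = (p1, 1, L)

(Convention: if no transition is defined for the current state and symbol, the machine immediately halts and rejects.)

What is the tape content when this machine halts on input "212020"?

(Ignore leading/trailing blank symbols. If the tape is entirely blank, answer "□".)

Execution trace:
Initial: [p0]212020
Step 1: δ(p0, 2) = (pR, □, L) → [pR]□□12020

The machine reaches the reject state pR and halts.

Final tape (ignoring leading/trailing blanks): 12020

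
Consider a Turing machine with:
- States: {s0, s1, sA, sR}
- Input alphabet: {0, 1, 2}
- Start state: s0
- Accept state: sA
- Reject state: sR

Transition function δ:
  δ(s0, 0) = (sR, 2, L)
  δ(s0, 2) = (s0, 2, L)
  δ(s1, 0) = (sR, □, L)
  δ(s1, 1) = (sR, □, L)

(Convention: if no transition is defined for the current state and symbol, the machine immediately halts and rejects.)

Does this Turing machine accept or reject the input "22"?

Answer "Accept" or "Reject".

Execution trace:
Initial: [s0]22
Step 1: δ(s0, 2) = (s0, 2, L) → [s0]□22

No transition is defined for δ(s0, □). By convention the machine halts and rejects.

Answer: Reject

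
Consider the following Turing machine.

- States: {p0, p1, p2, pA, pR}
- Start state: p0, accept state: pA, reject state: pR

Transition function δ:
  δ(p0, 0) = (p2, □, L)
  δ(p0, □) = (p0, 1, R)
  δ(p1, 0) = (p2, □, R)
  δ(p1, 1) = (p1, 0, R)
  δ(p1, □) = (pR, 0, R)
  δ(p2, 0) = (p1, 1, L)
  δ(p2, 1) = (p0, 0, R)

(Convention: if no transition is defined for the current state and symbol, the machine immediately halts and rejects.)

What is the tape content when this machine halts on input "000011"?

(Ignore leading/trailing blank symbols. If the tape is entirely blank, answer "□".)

Execution trace:
Initial: [p0]000011
Step 1: δ(p0, 0) = (p2, □, L) → [p2]□□00011

No transition is defined for δ(p2, □). By convention the machine halts and rejects.

Final tape (ignoring leading/trailing blanks): 00011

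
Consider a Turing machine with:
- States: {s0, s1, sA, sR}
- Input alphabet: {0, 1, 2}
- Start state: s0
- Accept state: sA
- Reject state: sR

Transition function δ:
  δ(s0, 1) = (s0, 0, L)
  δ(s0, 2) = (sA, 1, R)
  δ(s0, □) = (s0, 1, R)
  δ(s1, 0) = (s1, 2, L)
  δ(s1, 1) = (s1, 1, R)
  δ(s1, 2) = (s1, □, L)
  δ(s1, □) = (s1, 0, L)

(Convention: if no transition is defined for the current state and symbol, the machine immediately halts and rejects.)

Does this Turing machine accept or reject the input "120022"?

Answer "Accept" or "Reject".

Execution trace:
Initial: [s0]120022
Step 1: δ(s0, 1) = (s0, 0, L) → [s0]□020022
Step 2: δ(s0, □) = (s0, 1, R) → 1[s0]020022

No transition is defined for δ(s0, 0). By convention the machine halts and rejects.

Answer: Reject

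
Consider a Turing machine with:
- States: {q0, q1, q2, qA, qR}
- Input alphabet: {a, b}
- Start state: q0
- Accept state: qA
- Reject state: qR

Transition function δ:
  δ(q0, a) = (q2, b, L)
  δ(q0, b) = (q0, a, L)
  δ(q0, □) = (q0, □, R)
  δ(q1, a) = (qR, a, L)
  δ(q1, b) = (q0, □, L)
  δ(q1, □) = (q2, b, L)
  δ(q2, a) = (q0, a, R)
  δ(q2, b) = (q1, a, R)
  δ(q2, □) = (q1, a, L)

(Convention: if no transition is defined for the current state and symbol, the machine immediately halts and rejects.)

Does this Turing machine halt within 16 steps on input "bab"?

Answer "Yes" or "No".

Execution trace:
Initial: [q0]bab
Step 1: δ(q0, b) = (q0, a, L) → [q0]□aab
Step 2: δ(q0, □) = (q0, □, R) → □[q0]aab
Step 3: δ(q0, a) = (q2, b, L) → [q2]□bab
Step 4: δ(q2, □) = (q1, a, L) → [q1]□abab
Step 5: δ(q1, □) = (q2, b, L) → [q2]□babab
Step 6: δ(q2, □) = (q1, a, L) → [q1]□ababab
Step 7: δ(q1, □) = (q2, b, L) → [q2]□bababab
Step 8: δ(q2, □) = (q1, a, L) → [q1]□abababab
Step 9: δ(q1, □) = (q2, b, L) → [q2]□babababab
Step 10: δ(q2, □) = (q1, a, L) → [q1]□ababababab
Step 11: δ(q1, □) = (q2, b, L) → [q2]□bababababab
Step 12: δ(q2, □) = (q1, a, L) → [q1]□abababababab
Step 13: δ(q1, □) = (q2, b, L) → [q2]□babababababab
Step 14: δ(q2, □) = (q1, a, L) → [q1]□ababababababab
Step 15: δ(q1, □) = (q2, b, L) → [q2]□bababababababab
Step 16: δ(q2, □) = (q1, a, L) → [q1]□abababababababab

The machine has not reached a halting state after 16 steps.
The machine did not halt within the 16-step bound.

Answer: No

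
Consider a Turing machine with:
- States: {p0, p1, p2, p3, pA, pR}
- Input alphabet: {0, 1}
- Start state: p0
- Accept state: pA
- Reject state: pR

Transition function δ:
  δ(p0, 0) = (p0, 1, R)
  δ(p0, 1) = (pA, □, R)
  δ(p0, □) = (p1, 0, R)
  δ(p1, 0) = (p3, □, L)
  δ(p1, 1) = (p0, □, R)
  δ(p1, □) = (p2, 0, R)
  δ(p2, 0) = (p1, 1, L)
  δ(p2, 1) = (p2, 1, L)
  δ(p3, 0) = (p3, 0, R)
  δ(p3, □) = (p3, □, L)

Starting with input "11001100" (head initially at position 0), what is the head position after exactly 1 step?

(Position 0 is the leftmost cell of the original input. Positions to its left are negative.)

Execution trace (head position shown):
Step 0: [p0]11001100  (head at position 0)
Step 1: move right → □[pA]1001100  (head at position 1)

After 1 step, the head is at position 1.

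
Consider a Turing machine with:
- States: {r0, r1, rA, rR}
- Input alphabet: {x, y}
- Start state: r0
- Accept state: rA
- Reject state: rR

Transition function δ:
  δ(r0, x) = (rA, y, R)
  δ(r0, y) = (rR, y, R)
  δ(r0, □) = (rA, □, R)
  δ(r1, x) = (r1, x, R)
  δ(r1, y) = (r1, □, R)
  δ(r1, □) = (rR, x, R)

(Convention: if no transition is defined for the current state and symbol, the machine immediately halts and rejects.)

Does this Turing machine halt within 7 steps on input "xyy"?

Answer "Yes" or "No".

Execution trace:
Initial: [r0]xyy
Step 1: δ(r0, x) = (rA, y, R) → y[rA]yy

The machine reaches the accept state rA and halts.
The machine halted after 1 step (within the 7-step bound).

Answer: Yes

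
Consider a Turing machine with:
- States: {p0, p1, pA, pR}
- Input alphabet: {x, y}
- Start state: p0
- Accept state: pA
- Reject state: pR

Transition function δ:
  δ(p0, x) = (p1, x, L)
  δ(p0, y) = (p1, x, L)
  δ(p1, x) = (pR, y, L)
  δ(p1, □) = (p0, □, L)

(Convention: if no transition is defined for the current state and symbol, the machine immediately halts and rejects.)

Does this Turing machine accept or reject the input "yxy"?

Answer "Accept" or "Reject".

Execution trace:
Initial: [p0]yxy
Step 1: δ(p0, y) = (p1, x, L) → [p1]□xxy
Step 2: δ(p1, □) = (p0, □, L) → [p0]□□xxy

No transition is defined for δ(p0, □). By convention the machine halts and rejects.

Answer: Reject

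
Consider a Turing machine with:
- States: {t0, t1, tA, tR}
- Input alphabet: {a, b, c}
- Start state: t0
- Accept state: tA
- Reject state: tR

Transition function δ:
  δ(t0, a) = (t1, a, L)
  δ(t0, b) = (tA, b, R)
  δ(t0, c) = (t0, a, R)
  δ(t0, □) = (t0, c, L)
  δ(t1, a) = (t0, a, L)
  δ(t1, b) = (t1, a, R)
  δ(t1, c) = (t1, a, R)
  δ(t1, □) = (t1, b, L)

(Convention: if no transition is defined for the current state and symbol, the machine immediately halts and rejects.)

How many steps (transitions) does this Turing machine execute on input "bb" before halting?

Execution trace:
Initial: [t0]bb
Step 1: δ(t0, b) = (tA, b, R) → b[tA]b

The machine reaches the accept state tA and halts.

The machine executed 1 step before halting.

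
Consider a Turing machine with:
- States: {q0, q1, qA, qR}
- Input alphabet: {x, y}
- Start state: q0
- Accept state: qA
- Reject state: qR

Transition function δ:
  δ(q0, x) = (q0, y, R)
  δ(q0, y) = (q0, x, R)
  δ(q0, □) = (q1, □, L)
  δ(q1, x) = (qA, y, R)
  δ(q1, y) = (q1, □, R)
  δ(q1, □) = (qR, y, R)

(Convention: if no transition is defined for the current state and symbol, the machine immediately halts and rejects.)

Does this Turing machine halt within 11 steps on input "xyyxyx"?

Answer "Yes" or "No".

Execution trace:
Initial: [q0]xyyxyx
Step 1: δ(q0, x) = (q0, y, R) → y[q0]yyxyx
Step 2: δ(q0, y) = (q0, x, R) → yx[q0]yxyx
Step 3: δ(q0, y) = (q0, x, R) → yxx[q0]xyx
Step 4: δ(q0, x) = (q0, y, R) → yxxy[q0]yx
Step 5: δ(q0, y) = (q0, x, R) → yxxyx[q0]x
Step 6: δ(q0, x) = (q0, y, R) → yxxyxy[q0]□
Step 7: δ(q0, □) = (q1, □, L) → yxxyx[q1]y□
Step 8: δ(q1, y) = (q1, □, R) → yxxyx□[q1]□
Step 9: δ(q1, □) = (qR, y, R) → yxxyx□y[qR]□

The machine reaches the reject state qR and halts.
The machine halted after 9 steps (within the 11-step bound).

Answer: Yes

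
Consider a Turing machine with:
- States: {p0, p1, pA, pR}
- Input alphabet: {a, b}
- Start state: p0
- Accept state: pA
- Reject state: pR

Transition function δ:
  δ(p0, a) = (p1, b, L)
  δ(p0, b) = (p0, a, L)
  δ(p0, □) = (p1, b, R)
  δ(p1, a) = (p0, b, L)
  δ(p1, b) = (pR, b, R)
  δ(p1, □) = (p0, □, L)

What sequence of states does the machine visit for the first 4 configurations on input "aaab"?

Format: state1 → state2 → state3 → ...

Execution trace:
Initial: [p0]aaab
Step 1: δ(p0, a) = (p1, b, L) → [p1]□baab
Step 2: δ(p1, □) = (p0, □, L) → [p0]□□baab
Step 3: δ(p0, □) = (p1, b, R) → b[p1]□baab

State sequence: p0 → p1 → p0 → p1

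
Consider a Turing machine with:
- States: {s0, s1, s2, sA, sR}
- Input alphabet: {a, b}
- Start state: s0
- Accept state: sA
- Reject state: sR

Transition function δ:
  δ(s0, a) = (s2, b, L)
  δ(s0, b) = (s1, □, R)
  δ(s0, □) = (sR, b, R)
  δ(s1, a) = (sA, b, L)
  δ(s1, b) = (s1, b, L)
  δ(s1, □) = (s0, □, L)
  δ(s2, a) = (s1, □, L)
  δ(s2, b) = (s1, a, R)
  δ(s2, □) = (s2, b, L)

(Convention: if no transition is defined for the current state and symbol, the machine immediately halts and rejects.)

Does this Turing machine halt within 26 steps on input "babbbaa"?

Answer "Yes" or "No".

Execution trace:
Initial: [s0]babbbaa
Step 1: δ(s0, b) = (s1, □, R) → □[s1]abbbaa
Step 2: δ(s1, a) = (sA, b, L) → [sA]□bbbbaa

The machine reaches the accept state sA and halts.
The machine halted after 2 steps (within the 26-step bound).

Answer: Yes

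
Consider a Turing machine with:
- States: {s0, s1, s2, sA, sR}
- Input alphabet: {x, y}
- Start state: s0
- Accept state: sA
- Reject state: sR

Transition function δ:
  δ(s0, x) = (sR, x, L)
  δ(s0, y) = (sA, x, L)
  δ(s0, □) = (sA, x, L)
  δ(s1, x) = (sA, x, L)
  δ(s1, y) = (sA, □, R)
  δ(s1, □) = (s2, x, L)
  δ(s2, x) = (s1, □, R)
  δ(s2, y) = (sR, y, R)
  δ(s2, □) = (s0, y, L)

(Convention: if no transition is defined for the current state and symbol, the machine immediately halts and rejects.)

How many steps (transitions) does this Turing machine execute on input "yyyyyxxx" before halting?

Execution trace:
Initial: [s0]yyyyyxxx
Step 1: δ(s0, y) = (sA, x, L) → [sA]□xyyyyxxx

The machine reaches the accept state sA and halts.

The machine executed 1 step before halting.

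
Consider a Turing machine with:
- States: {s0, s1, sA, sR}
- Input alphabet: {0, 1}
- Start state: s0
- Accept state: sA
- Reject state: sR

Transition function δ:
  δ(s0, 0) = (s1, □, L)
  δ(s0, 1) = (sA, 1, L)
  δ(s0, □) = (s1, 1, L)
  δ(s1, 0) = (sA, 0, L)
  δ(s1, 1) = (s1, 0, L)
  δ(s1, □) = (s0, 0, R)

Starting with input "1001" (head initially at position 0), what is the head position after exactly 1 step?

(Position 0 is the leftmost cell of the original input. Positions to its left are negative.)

Execution trace (head position shown):
Step 0: [s0]1001  (head at position 0)
Step 1: move left → [sA]□1001  (head at position -1)

After 1 step, the head is at position -1.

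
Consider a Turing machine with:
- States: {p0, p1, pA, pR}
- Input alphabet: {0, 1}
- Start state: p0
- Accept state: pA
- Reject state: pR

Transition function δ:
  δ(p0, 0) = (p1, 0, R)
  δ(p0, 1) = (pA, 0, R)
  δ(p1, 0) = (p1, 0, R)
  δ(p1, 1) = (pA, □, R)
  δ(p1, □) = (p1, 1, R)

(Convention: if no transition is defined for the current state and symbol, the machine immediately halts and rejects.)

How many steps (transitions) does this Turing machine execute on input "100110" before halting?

Execution trace:
Initial: [p0]100110
Step 1: δ(p0, 1) = (pA, 0, R) → 0[pA]00110

The machine reaches the accept state pA and halts.

The machine executed 1 step before halting.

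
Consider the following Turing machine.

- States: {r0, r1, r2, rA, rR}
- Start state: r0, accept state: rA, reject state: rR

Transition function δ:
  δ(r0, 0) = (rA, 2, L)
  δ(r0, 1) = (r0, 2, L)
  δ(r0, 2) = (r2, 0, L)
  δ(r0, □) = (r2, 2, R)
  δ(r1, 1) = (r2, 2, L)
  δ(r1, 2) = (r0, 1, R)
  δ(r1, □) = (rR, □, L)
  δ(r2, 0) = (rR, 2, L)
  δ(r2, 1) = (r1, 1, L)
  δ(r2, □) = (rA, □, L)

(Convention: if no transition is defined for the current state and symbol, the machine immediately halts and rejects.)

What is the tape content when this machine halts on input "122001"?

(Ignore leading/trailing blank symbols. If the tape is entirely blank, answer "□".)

Execution trace:
Initial: [r0]122001
Step 1: δ(r0, 1) = (r0, 2, L) → [r0]□222001
Step 2: δ(r0, □) = (r2, 2, R) → 2[r2]222001

No transition is defined for δ(r2, 2). By convention the machine halts and rejects.

Final tape (ignoring leading/trailing blanks): 2222001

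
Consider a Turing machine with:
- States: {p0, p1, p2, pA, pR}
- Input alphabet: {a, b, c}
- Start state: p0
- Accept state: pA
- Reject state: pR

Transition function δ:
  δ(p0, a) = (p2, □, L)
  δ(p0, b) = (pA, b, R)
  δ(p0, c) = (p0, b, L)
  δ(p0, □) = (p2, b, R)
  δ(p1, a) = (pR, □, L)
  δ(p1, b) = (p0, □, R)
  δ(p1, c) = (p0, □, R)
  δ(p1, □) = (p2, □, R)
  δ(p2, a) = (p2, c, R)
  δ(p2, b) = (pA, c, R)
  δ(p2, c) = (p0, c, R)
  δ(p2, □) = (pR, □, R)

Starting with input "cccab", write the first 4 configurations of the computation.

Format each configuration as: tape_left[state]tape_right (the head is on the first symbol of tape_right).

Transitions applied:
Step 1: δ(p0, c) = (p0, b, L)
Step 2: δ(p0, □) = (p2, b, R)
Step 3: δ(p2, b) = (pA, c, R)

The first 4 configurations are:
[p0]cccab ⊢ [p0]□bccab ⊢ b[p2]bccab ⊢ bc[pA]ccab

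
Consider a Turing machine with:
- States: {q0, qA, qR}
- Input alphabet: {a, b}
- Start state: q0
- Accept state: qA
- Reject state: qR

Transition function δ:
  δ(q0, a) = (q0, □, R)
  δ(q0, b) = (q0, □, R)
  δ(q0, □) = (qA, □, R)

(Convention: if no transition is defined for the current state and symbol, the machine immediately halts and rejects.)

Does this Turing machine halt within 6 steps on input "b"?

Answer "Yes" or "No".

Execution trace:
Initial: [q0]b
Step 1: δ(q0, b) = (q0, □, R) → □[q0]□
Step 2: δ(q0, □) = (qA, □, R) → □□[qA]□

The machine reaches the accept state qA and halts.
The machine halted after 2 steps (within the 6-step bound).

Answer: Yes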